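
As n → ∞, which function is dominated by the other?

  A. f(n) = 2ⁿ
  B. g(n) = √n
B

f(n) = 2ⁿ is O(2ⁿ), while g(n) = √n is O(√n).
Since O(√n) grows slower than O(2ⁿ), g(n) is dominated.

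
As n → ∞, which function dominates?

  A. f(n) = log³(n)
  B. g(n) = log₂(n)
A

f(n) = log³(n) is O(log³ n), while g(n) = log₂(n) is O(log n).
Since O(log³ n) grows faster than O(log n), f(n) dominates.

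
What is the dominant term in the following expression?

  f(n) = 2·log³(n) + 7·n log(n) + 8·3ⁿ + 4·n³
8·3ⁿ

Looking at each term:
  - 2·log³(n) is O(log³ n)
  - 7·n log(n) is O(n log n)
  - 8·3ⁿ is O(3ⁿ)
  - 4·n³ is O(n³)

The term 8·3ⁿ (O(3ⁿ)) grows fastest and dominates all others.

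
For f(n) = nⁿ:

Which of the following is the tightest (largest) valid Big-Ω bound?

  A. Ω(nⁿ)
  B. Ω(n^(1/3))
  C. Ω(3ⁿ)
A

f(n) = nⁿ is Ω(nⁿ).
All listed options are valid Big-Ω bounds (lower bounds),
but Ω(nⁿ) is the tightest (largest valid bound).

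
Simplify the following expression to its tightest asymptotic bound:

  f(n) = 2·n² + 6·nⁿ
Θ(nⁿ)

Order the terms by growth rate: 2·n² ≺ 6·nⁿ.
The fastest-growing term 6·nⁿ dominates as n → ∞; dropping its constant factor gives Θ(nⁿ).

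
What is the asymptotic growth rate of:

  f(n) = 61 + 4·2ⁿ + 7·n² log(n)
Θ(2ⁿ)

Order the terms by growth rate: 61 ≺ 7·n² log(n) ≺ 4·2ⁿ.
The fastest-growing term 4·2ⁿ dominates as n → ∞; dropping its constant factor gives Θ(2ⁿ).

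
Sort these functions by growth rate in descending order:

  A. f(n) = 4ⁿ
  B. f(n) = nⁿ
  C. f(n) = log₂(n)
B > A > C

Comparing growth rates:
B = nⁿ is O(nⁿ)
A = 4ⁿ is O(4ⁿ)
C = log₂(n) is O(log n)

Therefore, the order from fastest to slowest is: B > A > C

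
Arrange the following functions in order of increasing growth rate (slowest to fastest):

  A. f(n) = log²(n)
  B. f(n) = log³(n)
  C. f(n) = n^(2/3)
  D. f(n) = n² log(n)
A < B < C < D

Comparing growth rates:
A = log²(n) is O(log² n)
B = log³(n) is O(log³ n)
C = n^(2/3) is O(n^(2/3))
D = n² log(n) is O(n² log n)

Therefore, the order from slowest to fastest is: A < B < C < D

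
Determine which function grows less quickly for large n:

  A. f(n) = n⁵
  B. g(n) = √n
B

f(n) = n⁵ is O(n⁵), while g(n) = √n is O(√n).
Since O(√n) grows slower than O(n⁵), g(n) is dominated.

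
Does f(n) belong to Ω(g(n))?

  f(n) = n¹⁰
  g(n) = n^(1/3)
True

f(n) = n¹⁰ is O(n¹⁰), and g(n) = n^(1/3) is O(n^(1/3)).
Since O(n¹⁰) grows at least as fast as O(n^(1/3)), f(n) = Ω(g(n)) is true.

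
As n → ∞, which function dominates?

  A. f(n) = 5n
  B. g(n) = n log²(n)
B

f(n) = 5n is O(n), while g(n) = n log²(n) is O(n log² n).
Since O(n log² n) grows faster than O(n), g(n) dominates.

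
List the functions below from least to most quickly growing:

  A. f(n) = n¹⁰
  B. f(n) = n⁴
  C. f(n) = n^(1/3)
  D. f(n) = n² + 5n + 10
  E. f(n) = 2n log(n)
C < E < D < B < A

Comparing growth rates:
C = n^(1/3) is O(n^(1/3))
E = 2n log(n) is O(n log n)
D = n² + 5n + 10 is O(n²)
B = n⁴ is O(n⁴)
A = n¹⁰ is O(n¹⁰)

Therefore, the order from slowest to fastest is: C < E < D < B < A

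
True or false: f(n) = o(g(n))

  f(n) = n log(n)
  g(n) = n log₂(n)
False

f(n) = n log(n) is O(n log n), and g(n) = n log₂(n) is O(n log n).
Since they have the same growth rate, f(n) = o(g(n)) is false.
(f = o(g) requires f to grow strictly slower, not equal.)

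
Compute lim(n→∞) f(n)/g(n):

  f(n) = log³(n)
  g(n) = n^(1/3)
0

Since log³(n) (O(log³ n)) grows slower than n^(1/3) (O(n^(1/3))),
the ratio f(n)/g(n) → 0 as n → ∞.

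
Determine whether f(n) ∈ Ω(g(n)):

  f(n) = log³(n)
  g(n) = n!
False

f(n) = log³(n) is O(log³ n), and g(n) = n! is O(n!).
Since O(log³ n) grows slower than O(n!), f(n) = Ω(g(n)) is false.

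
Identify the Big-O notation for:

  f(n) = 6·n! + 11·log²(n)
O(n!)

The dominant term in 6·n! + 11·log²(n) is 6·n!, which is Θ(n!).
Lower-order terms (11·log²(n)) are asymptotically negligible.
Constants are absorbed, so the tightest bound is O(n!).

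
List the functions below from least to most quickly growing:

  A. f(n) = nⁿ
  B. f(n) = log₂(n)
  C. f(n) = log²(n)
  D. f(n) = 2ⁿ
B < C < D < A

Comparing growth rates:
B = log₂(n) is O(log n)
C = log²(n) is O(log² n)
D = 2ⁿ is O(2ⁿ)
A = nⁿ is O(nⁿ)

Therefore, the order from slowest to fastest is: B < C < D < A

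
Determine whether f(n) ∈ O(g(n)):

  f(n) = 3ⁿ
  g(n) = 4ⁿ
True

f(n) = 3ⁿ is O(3ⁿ), and g(n) = 4ⁿ is O(4ⁿ).
Since O(3ⁿ) ⊆ O(4ⁿ) (f grows no faster than g), f(n) = O(g(n)) is true.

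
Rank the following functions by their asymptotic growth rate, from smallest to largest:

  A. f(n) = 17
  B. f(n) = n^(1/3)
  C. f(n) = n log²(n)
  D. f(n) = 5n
A < B < D < C

Comparing growth rates:
A = 17 is O(1)
B = n^(1/3) is O(n^(1/3))
D = 5n is O(n)
C = n log²(n) is O(n log² n)

Therefore, the order from slowest to fastest is: A < B < D < C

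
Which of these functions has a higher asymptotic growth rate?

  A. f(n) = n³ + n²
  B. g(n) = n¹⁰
B

f(n) = n³ + n² is O(n³), while g(n) = n¹⁰ is O(n¹⁰).
Since O(n¹⁰) grows faster than O(n³), g(n) dominates.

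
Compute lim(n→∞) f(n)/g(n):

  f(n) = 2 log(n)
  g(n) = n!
0

Since 2 log(n) (O(log n)) grows slower than n! (O(n!)),
the ratio f(n)/g(n) → 0 as n → ∞.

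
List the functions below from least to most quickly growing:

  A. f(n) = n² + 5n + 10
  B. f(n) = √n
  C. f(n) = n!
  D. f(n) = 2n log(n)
B < D < A < C

Comparing growth rates:
B = √n is O(√n)
D = 2n log(n) is O(n log n)
A = n² + 5n + 10 is O(n²)
C = n! is O(n!)

Therefore, the order from slowest to fastest is: B < D < A < C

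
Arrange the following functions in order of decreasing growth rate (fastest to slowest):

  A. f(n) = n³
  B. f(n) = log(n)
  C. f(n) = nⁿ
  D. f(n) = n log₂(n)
C > A > D > B

Comparing growth rates:
C = nⁿ is O(nⁿ)
A = n³ is O(n³)
D = n log₂(n) is O(n log n)
B = log(n) is O(log n)

Therefore, the order from fastest to slowest is: C > A > D > B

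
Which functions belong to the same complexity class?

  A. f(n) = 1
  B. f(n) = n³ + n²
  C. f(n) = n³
B and C

Examining each function:
  A. 1 is O(1)
  B. n³ + n² is O(n³)
  C. n³ is O(n³)

Functions B and C both have the same complexity class.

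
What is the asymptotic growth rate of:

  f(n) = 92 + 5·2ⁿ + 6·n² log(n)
Θ(2ⁿ)

Order the terms by growth rate: 92 ≺ 6·n² log(n) ≺ 5·2ⁿ.
The fastest-growing term 5·2ⁿ dominates as n → ∞; dropping its constant factor gives Θ(2ⁿ).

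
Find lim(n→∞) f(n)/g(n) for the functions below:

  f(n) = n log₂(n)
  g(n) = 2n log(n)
1/(2*log(2))

Since n log₂(n) and 2n log(n) have the same growth rate (O(n log n)),
the ratio converges to a constant: 1/(2*log(2)).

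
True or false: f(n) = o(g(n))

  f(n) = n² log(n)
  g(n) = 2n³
True

f(n) = n² log(n) is O(n² log n), and g(n) = 2n³ is O(n³).
Since O(n² log n) grows strictly slower than O(n³), f(n) = o(g(n)) is true.
This means lim(n→∞) f(n)/g(n) = 0.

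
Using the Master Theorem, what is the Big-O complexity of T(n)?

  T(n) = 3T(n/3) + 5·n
Θ(n log n)

Master Theorem: a = 3, b = 3, f(n) = 5·n.
Compute the critical exponent d = log₃(3) = 1.
Compare f(n) = Θ(n) against n^d:
  k = 1 = d, so f(n) = Θ(n^d) — Case 2.
  Work is balanced across levels: T(n) = Θ(n^d log n) = Θ(n log n).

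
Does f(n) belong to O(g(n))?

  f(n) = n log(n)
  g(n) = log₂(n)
False

f(n) = n log(n) is O(n log n), and g(n) = log₂(n) is O(log n).
Since O(n log n) grows faster than O(log n), f(n) = O(g(n)) is false.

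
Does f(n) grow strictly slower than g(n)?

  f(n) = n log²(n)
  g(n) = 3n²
True

f(n) = n log²(n) is O(n log² n), and g(n) = 3n² is O(n²).
Since O(n log² n) grows strictly slower than O(n²), f(n) = o(g(n)) is true.
This means lim(n→∞) f(n)/g(n) = 0.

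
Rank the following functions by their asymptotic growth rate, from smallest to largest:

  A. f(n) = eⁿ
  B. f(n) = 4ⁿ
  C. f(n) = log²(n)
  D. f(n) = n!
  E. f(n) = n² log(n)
C < E < A < B < D

Comparing growth rates:
C = log²(n) is O(log² n)
E = n² log(n) is O(n² log n)
A = eⁿ is O(eⁿ)
B = 4ⁿ is O(4ⁿ)
D = n! is O(n!)

Therefore, the order from slowest to fastest is: C < E < A < B < D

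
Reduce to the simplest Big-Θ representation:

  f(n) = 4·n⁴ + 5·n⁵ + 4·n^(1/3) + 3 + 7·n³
Θ(n⁵)

Order the terms by growth rate: 3 ≺ 4·n^(1/3) ≺ 7·n³ ≺ 4·n⁴ ≺ 5·n⁵.
The fastest-growing term 5·n⁵ dominates as n → ∞; dropping its constant factor gives Θ(n⁵).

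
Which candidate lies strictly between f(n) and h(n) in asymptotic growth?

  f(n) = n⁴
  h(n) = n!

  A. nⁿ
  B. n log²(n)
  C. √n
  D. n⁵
D

We need g(n) with n⁴ = o(g(n)) and g(n) = o(n!), i.e. O(n⁴) ≺ g ≺ O(n!).
Check each option:
  A. nⁿ — O(nⁿ) does not grow strictly slower than h(n)
  B. n log²(n) — O(n log² n) does not grow strictly faster than f(n)
  C. √n — O(√n) does not grow strictly faster than f(n)
  D. n⁵ — O(n⁵) is strictly between O(n⁴) and O(n!) ✓

Only option D (n⁵) lies strictly between.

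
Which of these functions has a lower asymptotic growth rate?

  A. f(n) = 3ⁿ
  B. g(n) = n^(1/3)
B

f(n) = 3ⁿ is O(3ⁿ), while g(n) = n^(1/3) is O(n^(1/3)).
Since O(n^(1/3)) grows slower than O(3ⁿ), g(n) is dominated.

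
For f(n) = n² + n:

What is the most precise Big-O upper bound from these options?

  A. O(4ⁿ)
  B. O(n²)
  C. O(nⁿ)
B

f(n) = n² + n is O(n²).
All listed options are valid Big-O bounds (upper bounds),
but O(n²) is the tightest (smallest valid bound).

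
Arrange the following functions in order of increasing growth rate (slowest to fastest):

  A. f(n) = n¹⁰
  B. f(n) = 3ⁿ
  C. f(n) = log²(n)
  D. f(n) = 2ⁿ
C < A < D < B

Comparing growth rates:
C = log²(n) is O(log² n)
A = n¹⁰ is O(n¹⁰)
D = 2ⁿ is O(2ⁿ)
B = 3ⁿ is O(3ⁿ)

Therefore, the order from slowest to fastest is: C < A < D < B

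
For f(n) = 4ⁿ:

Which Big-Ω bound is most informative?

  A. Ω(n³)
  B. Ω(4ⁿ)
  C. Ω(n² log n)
B

f(n) = 4ⁿ is Ω(4ⁿ).
All listed options are valid Big-Ω bounds (lower bounds),
but Ω(4ⁿ) is the tightest (largest valid bound).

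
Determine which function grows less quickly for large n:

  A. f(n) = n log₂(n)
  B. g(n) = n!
A

f(n) = n log₂(n) is O(n log n), while g(n) = n! is O(n!).
Since O(n log n) grows slower than O(n!), f(n) is dominated.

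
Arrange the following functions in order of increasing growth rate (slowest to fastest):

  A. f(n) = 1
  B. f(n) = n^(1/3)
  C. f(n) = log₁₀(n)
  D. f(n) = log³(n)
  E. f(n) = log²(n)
A < C < E < D < B

Comparing growth rates:
A = 1 is O(1)
C = log₁₀(n) is O(log n)
E = log²(n) is O(log² n)
D = log³(n) is O(log³ n)
B = n^(1/3) is O(n^(1/3))

Therefore, the order from slowest to fastest is: A < C < E < D < B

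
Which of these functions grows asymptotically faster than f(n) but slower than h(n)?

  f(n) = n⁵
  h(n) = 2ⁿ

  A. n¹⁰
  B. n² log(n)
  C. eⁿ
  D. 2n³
A

We need g(n) with n⁵ = o(g(n)) and g(n) = o(2ⁿ), i.e. O(n⁵) ≺ g ≺ O(2ⁿ).
Check each option:
  A. n¹⁰ — O(n¹⁰) is strictly between O(n⁵) and O(2ⁿ) ✓
  B. n² log(n) — O(n² log n) does not grow strictly faster than f(n)
  C. eⁿ — O(eⁿ) does not grow strictly slower than h(n)
  D. 2n³ — O(n³) does not grow strictly faster than f(n)

Only option A (n¹⁰) lies strictly between.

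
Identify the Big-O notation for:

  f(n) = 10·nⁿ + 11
O(nⁿ)

The dominant term in 10·nⁿ + 11 is 10·nⁿ, which is Θ(nⁿ).
Lower-order terms (11) are asymptotically negligible.
Constants are absorbed, so the tightest bound is O(nⁿ).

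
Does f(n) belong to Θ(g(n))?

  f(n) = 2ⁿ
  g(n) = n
False

f(n) = 2ⁿ is O(2ⁿ), and g(n) = n is O(n).
Since they have different growth rates, f(n) = Θ(g(n)) is false.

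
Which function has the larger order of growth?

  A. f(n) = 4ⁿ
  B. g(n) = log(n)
A

f(n) = 4ⁿ is O(4ⁿ), while g(n) = log(n) is O(log n).
Since O(4ⁿ) grows faster than O(log n), f(n) dominates.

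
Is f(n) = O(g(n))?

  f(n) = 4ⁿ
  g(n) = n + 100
False

f(n) = 4ⁿ is O(4ⁿ), and g(n) = n + 100 is O(n).
Since O(4ⁿ) grows faster than O(n), f(n) = O(g(n)) is false.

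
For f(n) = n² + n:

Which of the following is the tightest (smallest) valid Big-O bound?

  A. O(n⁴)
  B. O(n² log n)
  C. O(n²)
C

f(n) = n² + n is O(n²).
All listed options are valid Big-O bounds (upper bounds),
but O(n²) is the tightest (smallest valid bound).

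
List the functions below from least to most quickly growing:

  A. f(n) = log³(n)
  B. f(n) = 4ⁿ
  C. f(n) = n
A < C < B

Comparing growth rates:
A = log³(n) is O(log³ n)
C = n is O(n)
B = 4ⁿ is O(4ⁿ)

Therefore, the order from slowest to fastest is: A < C < B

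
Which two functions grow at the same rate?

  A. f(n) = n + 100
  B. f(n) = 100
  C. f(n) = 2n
A and C

Examining each function:
  A. n + 100 is O(n)
  B. 100 is O(1)
  C. 2n is O(n)

Functions A and C both have the same complexity class.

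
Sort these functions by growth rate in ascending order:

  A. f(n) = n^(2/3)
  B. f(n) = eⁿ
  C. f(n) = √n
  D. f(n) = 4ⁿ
C < A < B < D

Comparing growth rates:
C = √n is O(√n)
A = n^(2/3) is O(n^(2/3))
B = eⁿ is O(eⁿ)
D = 4ⁿ is O(4ⁿ)

Therefore, the order from slowest to fastest is: C < A < B < D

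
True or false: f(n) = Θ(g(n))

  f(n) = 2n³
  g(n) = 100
False

f(n) = 2n³ is O(n³), and g(n) = 100 is O(1).
Since they have different growth rates, f(n) = Θ(g(n)) is false.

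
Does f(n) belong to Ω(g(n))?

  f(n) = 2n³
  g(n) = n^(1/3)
True

f(n) = 2n³ is O(n³), and g(n) = n^(1/3) is O(n^(1/3)).
Since O(n³) grows at least as fast as O(n^(1/3)), f(n) = Ω(g(n)) is true.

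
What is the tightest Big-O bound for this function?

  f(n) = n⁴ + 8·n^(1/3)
O(n⁴)

The dominant term in n⁴ + 8·n^(1/3) is n⁴, which is Θ(n⁴).
Lower-order terms (8·n^(1/3)) are asymptotically negligible.
Constants are absorbed, so the tightest bound is O(n⁴).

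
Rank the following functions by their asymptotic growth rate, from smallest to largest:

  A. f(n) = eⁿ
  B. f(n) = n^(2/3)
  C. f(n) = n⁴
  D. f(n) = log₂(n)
D < B < C < A

Comparing growth rates:
D = log₂(n) is O(log n)
B = n^(2/3) is O(n^(2/3))
C = n⁴ is O(n⁴)
A = eⁿ is O(eⁿ)

Therefore, the order from slowest to fastest is: D < B < C < A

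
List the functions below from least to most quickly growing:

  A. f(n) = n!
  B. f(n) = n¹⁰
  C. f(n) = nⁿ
B < A < C

Comparing growth rates:
B = n¹⁰ is O(n¹⁰)
A = n! is O(n!)
C = nⁿ is O(nⁿ)

Therefore, the order from slowest to fastest is: B < A < C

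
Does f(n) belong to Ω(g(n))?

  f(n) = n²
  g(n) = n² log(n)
False

f(n) = n² is O(n²), and g(n) = n² log(n) is O(n² log n).
Since O(n²) grows slower than O(n² log n), f(n) = Ω(g(n)) is false.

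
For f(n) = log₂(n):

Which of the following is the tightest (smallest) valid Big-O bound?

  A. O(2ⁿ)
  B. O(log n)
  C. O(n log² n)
B

f(n) = log₂(n) is O(log n).
All listed options are valid Big-O bounds (upper bounds),
but O(log n) is the tightest (smallest valid bound).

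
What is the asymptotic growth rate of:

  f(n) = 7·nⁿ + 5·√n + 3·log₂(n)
Θ(nⁿ)

Order the terms by growth rate: 3·log₂(n) ≺ 5·√n ≺ 7·nⁿ.
The fastest-growing term 7·nⁿ dominates as n → ∞; dropping its constant factor gives Θ(nⁿ).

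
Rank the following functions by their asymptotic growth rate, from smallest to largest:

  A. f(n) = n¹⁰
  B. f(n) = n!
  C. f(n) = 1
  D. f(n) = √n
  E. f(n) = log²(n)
C < E < D < A < B

Comparing growth rates:
C = 1 is O(1)
E = log²(n) is O(log² n)
D = √n is O(√n)
A = n¹⁰ is O(n¹⁰)
B = n! is O(n!)

Therefore, the order from slowest to fastest is: C < E < D < A < B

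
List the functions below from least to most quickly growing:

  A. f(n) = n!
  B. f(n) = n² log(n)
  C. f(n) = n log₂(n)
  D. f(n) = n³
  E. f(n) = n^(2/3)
E < C < B < D < A

Comparing growth rates:
E = n^(2/3) is O(n^(2/3))
C = n log₂(n) is O(n log n)
B = n² log(n) is O(n² log n)
D = n³ is O(n³)
A = n! is O(n!)

Therefore, the order from slowest to fastest is: E < C < B < D < A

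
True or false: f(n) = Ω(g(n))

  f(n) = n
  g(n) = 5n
True

f(n) = n and g(n) = 5n are both O(n).
Big-Ω permits equal growth rates (f ≥ c·g for some c > 0), so f(n) = Ω(g(n)) is true.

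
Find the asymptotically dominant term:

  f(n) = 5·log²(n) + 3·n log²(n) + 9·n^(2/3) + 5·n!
5·n!

Looking at each term:
  - 5·log²(n) is O(log² n)
  - 3·n log²(n) is O(n log² n)
  - 9·n^(2/3) is O(n^(2/3))
  - 5·n! is O(n!)

The term 5·n! (O(n!)) grows fastest and dominates all others.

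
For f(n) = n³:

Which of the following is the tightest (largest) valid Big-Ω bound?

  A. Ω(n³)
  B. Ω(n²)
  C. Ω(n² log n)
A

f(n) = n³ is Ω(n³).
All listed options are valid Big-Ω bounds (lower bounds),
but Ω(n³) is the tightest (largest valid bound).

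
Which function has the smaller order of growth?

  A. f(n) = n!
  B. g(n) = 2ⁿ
B

f(n) = n! is O(n!), while g(n) = 2ⁿ is O(2ⁿ).
Since O(2ⁿ) grows slower than O(n!), g(n) is dominated.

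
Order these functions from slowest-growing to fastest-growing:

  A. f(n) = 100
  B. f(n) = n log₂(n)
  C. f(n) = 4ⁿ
A < B < C

Comparing growth rates:
A = 100 is O(1)
B = n log₂(n) is O(n log n)
C = 4ⁿ is O(4ⁿ)

Therefore, the order from slowest to fastest is: A < B < C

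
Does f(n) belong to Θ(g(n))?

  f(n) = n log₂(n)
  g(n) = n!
False

f(n) = n log₂(n) is O(n log n), and g(n) = n! is O(n!).
Since they have different growth rates, f(n) = Θ(g(n)) is false.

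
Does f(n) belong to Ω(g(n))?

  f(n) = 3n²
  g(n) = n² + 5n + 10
True

f(n) = 3n² and g(n) = n² + 5n + 10 are both O(n²).
Big-Ω permits equal growth rates (f ≥ c·g for some c > 0), so f(n) = Ω(g(n)) is true.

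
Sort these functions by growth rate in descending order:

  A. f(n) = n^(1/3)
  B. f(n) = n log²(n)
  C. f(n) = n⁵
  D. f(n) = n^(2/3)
C > B > D > A

Comparing growth rates:
C = n⁵ is O(n⁵)
B = n log²(n) is O(n log² n)
D = n^(2/3) is O(n^(2/3))
A = n^(1/3) is O(n^(1/3))

Therefore, the order from fastest to slowest is: C > B > D > A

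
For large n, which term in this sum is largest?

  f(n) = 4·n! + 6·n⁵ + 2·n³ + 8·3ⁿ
4·n!

Looking at each term:
  - 4·n! is O(n!)
  - 6·n⁵ is O(n⁵)
  - 2·n³ is O(n³)
  - 8·3ⁿ is O(3ⁿ)

The term 4·n! (O(n!)) grows fastest and dominates all others.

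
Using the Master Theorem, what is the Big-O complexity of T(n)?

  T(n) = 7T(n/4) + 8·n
Θ(n^log₄(7))

Master Theorem: a = 7, b = 4, f(n) = 8·n.
Compute the critical exponent d = log₄(7) = 1.404.
Compare f(n) = Θ(n) against n^d:
  k = 1 < d = 1.404, so f(n) = O(n^(d-ε)) — Case 1.
  The recursion cost dominates: T(n) = Θ(n^d) = Θ(n^log₄(7)).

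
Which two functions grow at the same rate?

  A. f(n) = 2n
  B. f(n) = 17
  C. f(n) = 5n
A and C

Examining each function:
  A. 2n is O(n)
  B. 17 is O(1)
  C. 5n is O(n)

Functions A and C both have the same complexity class.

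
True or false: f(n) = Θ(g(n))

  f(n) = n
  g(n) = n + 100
True

f(n) = n and g(n) = n + 100 are both O(n).
Since they have the same asymptotic growth rate, f(n) = Θ(g(n)) is true.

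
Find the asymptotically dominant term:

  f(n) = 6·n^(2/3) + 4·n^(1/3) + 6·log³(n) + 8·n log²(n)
8·n log²(n)

Looking at each term:
  - 6·n^(2/3) is O(n^(2/3))
  - 4·n^(1/3) is O(n^(1/3))
  - 6·log³(n) is O(log³ n)
  - 8·n log²(n) is O(n log² n)

The term 8·n log²(n) (O(n log² n)) grows fastest and dominates all others.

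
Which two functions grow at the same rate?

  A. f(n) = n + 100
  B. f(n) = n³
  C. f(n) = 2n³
B and C

Examining each function:
  A. n + 100 is O(n)
  B. n³ is O(n³)
  C. 2n³ is O(n³)

Functions B and C both have the same complexity class.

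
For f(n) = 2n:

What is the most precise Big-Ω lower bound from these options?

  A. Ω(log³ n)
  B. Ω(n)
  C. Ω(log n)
B

f(n) = 2n is Ω(n).
All listed options are valid Big-Ω bounds (lower bounds),
but Ω(n) is the tightest (largest valid bound).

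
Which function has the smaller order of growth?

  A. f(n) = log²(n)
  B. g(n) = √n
A

f(n) = log²(n) is O(log² n), while g(n) = √n is O(√n).
Since O(log² n) grows slower than O(√n), f(n) is dominated.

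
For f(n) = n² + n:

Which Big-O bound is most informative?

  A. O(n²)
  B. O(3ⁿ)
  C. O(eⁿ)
A

f(n) = n² + n is O(n²).
All listed options are valid Big-O bounds (upper bounds),
but O(n²) is the tightest (smallest valid bound).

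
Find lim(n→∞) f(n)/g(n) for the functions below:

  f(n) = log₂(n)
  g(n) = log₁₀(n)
1 + log(5)/log(2)

Since log₂(n) and log₁₀(n) have the same growth rate (O(log n)),
the ratio converges to a constant: 1 + log(5)/log(2).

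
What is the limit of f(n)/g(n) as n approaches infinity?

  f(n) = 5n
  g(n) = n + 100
5

Since 5n and n + 100 have the same growth rate (O(n)),
the ratio converges to a constant: 5.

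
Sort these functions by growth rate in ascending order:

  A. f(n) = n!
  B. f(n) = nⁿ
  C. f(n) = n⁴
C < A < B

Comparing growth rates:
C = n⁴ is O(n⁴)
A = n! is O(n!)
B = nⁿ is O(nⁿ)

Therefore, the order from slowest to fastest is: C < A < B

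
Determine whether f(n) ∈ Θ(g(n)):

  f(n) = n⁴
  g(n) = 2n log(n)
False

f(n) = n⁴ is O(n⁴), and g(n) = 2n log(n) is O(n log n).
Since they have different growth rates, f(n) = Θ(g(n)) is false.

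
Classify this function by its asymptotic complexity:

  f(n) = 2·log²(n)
O(log² n)

The dominant term in 2·log²(n) is 2·log²(n), which is Θ(log² n).
Constants are absorbed, so the tightest bound is O(log² n).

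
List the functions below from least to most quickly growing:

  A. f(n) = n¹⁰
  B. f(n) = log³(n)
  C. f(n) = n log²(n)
B < C < A

Comparing growth rates:
B = log³(n) is O(log³ n)
C = n log²(n) is O(n log² n)
A = n¹⁰ is O(n¹⁰)

Therefore, the order from slowest to fastest is: B < C < A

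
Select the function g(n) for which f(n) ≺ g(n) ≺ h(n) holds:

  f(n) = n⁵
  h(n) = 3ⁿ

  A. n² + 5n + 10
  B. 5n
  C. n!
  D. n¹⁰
D

We need g(n) with n⁵ = o(g(n)) and g(n) = o(3ⁿ), i.e. O(n⁵) ≺ g ≺ O(3ⁿ).
Check each option:
  A. n² + 5n + 10 — O(n²) does not grow strictly faster than f(n)
  B. 5n — O(n) does not grow strictly faster than f(n)
  C. n! — O(n!) does not grow strictly slower than h(n)
  D. n¹⁰ — O(n¹⁰) is strictly between O(n⁵) and O(3ⁿ) ✓

Only option D (n¹⁰) lies strictly between.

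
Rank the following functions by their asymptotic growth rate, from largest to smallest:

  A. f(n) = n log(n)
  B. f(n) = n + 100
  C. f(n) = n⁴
C > A > B

Comparing growth rates:
C = n⁴ is O(n⁴)
A = n log(n) is O(n log n)
B = n + 100 is O(n)

Therefore, the order from fastest to slowest is: C > A > B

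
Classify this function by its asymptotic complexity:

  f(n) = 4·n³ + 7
O(n³)

The dominant term in 4·n³ + 7 is 4·n³, which is Θ(n³).
Lower-order terms (7) are asymptotically negligible.
Constants are absorbed, so the tightest bound is O(n³).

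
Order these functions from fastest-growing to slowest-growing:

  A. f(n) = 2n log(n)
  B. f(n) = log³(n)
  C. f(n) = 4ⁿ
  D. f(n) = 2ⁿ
C > D > A > B

Comparing growth rates:
C = 4ⁿ is O(4ⁿ)
D = 2ⁿ is O(2ⁿ)
A = 2n log(n) is O(n log n)
B = log³(n) is O(log³ n)

Therefore, the order from fastest to slowest is: C > D > A > B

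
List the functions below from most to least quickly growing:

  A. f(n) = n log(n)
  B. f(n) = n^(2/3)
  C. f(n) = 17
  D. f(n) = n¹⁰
D > A > B > C

Comparing growth rates:
D = n¹⁰ is O(n¹⁰)
A = n log(n) is O(n log n)
B = n^(2/3) is O(n^(2/3))
C = 17 is O(1)

Therefore, the order from fastest to slowest is: D > A > B > C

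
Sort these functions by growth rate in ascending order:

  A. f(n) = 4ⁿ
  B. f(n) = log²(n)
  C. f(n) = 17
C < B < A

Comparing growth rates:
C = 17 is O(1)
B = log²(n) is O(log² n)
A = 4ⁿ is O(4ⁿ)

Therefore, the order from slowest to fastest is: C < B < A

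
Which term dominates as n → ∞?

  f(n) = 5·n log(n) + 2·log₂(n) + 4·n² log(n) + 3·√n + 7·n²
4·n² log(n)

Looking at each term:
  - 5·n log(n) is O(n log n)
  - 2·log₂(n) is O(log n)
  - 4·n² log(n) is O(n² log n)
  - 3·√n is O(√n)
  - 7·n² is O(n²)

The term 4·n² log(n) (O(n² log n)) grows fastest and dominates all others.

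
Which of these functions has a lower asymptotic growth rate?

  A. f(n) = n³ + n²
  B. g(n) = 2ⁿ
A

f(n) = n³ + n² is O(n³), while g(n) = 2ⁿ is O(2ⁿ).
Since O(n³) grows slower than O(2ⁿ), f(n) is dominated.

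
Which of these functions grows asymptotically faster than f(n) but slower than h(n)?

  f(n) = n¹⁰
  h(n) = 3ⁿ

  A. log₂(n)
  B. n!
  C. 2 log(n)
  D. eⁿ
D

We need g(n) with n¹⁰ = o(g(n)) and g(n) = o(3ⁿ), i.e. O(n¹⁰) ≺ g ≺ O(3ⁿ).
Check each option:
  A. log₂(n) — O(log n) does not grow strictly faster than f(n)
  B. n! — O(n!) does not grow strictly slower than h(n)
  C. 2 log(n) — O(log n) does not grow strictly faster than f(n)
  D. eⁿ — O(eⁿ) is strictly between O(n¹⁰) and O(3ⁿ) ✓

Only option D (eⁿ) lies strictly between.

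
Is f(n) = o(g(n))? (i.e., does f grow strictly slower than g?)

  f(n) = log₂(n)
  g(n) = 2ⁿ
True

f(n) = log₂(n) is O(log n), and g(n) = 2ⁿ is O(2ⁿ).
Since O(log n) grows strictly slower than O(2ⁿ), f(n) = o(g(n)) is true.
This means lim(n→∞) f(n)/g(n) = 0.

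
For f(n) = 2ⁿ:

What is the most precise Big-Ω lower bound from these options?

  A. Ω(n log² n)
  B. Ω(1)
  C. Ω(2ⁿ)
C

f(n) = 2ⁿ is Ω(2ⁿ).
All listed options are valid Big-Ω bounds (lower bounds),
but Ω(2ⁿ) is the tightest (largest valid bound).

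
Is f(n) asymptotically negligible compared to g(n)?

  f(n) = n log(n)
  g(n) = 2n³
True

f(n) = n log(n) is O(n log n), and g(n) = 2n³ is O(n³).
Since O(n log n) grows strictly slower than O(n³), f(n) = o(g(n)) is true.
This means lim(n→∞) f(n)/g(n) = 0.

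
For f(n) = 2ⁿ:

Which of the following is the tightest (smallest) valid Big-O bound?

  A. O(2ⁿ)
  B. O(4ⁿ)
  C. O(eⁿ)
A

f(n) = 2ⁿ is O(2ⁿ).
All listed options are valid Big-O bounds (upper bounds),
but O(2ⁿ) is the tightest (smallest valid bound).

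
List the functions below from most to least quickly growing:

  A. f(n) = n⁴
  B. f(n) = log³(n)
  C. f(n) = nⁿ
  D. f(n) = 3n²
C > A > D > B

Comparing growth rates:
C = nⁿ is O(nⁿ)
A = n⁴ is O(n⁴)
D = 3n² is O(n²)
B = log³(n) is O(log³ n)

Therefore, the order from fastest to slowest is: C > A > D > B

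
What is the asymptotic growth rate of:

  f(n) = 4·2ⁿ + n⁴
Θ(2ⁿ)

Order the terms by growth rate: n⁴ ≺ 4·2ⁿ.
The fastest-growing term 4·2ⁿ dominates as n → ∞; dropping its constant factor gives Θ(2ⁿ).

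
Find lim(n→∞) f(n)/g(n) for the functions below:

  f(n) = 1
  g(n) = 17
1/17

Since 1 and 17 have the same growth rate (O(1)),
the ratio converges to a constant: 1/17.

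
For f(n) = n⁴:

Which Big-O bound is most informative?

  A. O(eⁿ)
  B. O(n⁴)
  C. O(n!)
B

f(n) = n⁴ is O(n⁴).
All listed options are valid Big-O bounds (upper bounds),
but O(n⁴) is the tightest (smallest valid bound).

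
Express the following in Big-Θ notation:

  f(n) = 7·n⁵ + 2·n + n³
Θ(n⁵)

Order the terms by growth rate: 2·n ≺ n³ ≺ 7·n⁵.
The fastest-growing term 7·n⁵ dominates as n → ∞; dropping its constant factor gives Θ(n⁵).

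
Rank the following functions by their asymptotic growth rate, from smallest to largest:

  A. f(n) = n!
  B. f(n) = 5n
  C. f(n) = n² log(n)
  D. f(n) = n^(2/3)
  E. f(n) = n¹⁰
D < B < C < E < A

Comparing growth rates:
D = n^(2/3) is O(n^(2/3))
B = 5n is O(n)
C = n² log(n) is O(n² log n)
E = n¹⁰ is O(n¹⁰)
A = n! is O(n!)

Therefore, the order from slowest to fastest is: D < B < C < E < A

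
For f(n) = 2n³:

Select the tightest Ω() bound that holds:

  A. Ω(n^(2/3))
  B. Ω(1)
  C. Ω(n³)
C

f(n) = 2n³ is Ω(n³).
All listed options are valid Big-Ω bounds (lower bounds),
but Ω(n³) is the tightest (largest valid bound).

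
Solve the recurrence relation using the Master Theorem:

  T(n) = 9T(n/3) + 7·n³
Θ(n³)

Master Theorem: a = 9, b = 3, f(n) = 7·n³.
Compute the critical exponent d = log₃(9) = 2.
Compare f(n) = Θ(n³) against n^d:
  k = 3 > d = 2, so f(n) = Ω(n^(d+ε)) — Case 3.
  Regularity: a·(n/b)^3/n^3 = a/b^3 = 9/27 < 1 ✓.
  The top-level work dominates: T(n) = Θ(f(n)) = Θ(n³).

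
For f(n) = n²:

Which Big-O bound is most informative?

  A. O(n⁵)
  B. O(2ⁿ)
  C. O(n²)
C

f(n) = n² is O(n²).
All listed options are valid Big-O bounds (upper bounds),
but O(n²) is the tightest (smallest valid bound).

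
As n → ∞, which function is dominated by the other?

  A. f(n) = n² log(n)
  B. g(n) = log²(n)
B

f(n) = n² log(n) is O(n² log n), while g(n) = log²(n) is O(log² n).
Since O(log² n) grows slower than O(n² log n), g(n) is dominated.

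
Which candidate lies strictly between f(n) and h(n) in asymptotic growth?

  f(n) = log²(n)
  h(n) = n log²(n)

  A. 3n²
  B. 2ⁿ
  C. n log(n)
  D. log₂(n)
C

We need g(n) with log²(n) = o(g(n)) and g(n) = o(n log²(n)), i.e. O(log² n) ≺ g ≺ O(n log² n).
Check each option:
  A. 3n² — O(n²) does not grow strictly slower than h(n)
  B. 2ⁿ — O(2ⁿ) does not grow strictly slower than h(n)
  C. n log(n) — O(n log n) is strictly between O(log² n) and O(n log² n) ✓
  D. log₂(n) — O(log n) does not grow strictly faster than f(n)

Only option C (n log(n)) lies strictly between.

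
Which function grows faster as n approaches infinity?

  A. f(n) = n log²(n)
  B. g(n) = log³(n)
A

f(n) = n log²(n) is O(n log² n), while g(n) = log³(n) is O(log³ n).
Since O(n log² n) grows faster than O(log³ n), f(n) dominates.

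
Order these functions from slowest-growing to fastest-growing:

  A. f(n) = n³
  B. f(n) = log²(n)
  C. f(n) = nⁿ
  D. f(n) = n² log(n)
B < D < A < C

Comparing growth rates:
B = log²(n) is O(log² n)
D = n² log(n) is O(n² log n)
A = n³ is O(n³)
C = nⁿ is O(nⁿ)

Therefore, the order from slowest to fastest is: B < D < A < C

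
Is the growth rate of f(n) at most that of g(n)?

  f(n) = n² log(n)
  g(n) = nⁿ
True

f(n) = n² log(n) is O(n² log n), and g(n) = nⁿ is O(nⁿ).
Since O(n² log n) ⊆ O(nⁿ) (f grows no faster than g), f(n) = O(g(n)) is true.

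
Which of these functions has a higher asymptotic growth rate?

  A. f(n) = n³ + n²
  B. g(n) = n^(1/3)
A

f(n) = n³ + n² is O(n³), while g(n) = n^(1/3) is O(n^(1/3)).
Since O(n³) grows faster than O(n^(1/3)), f(n) dominates.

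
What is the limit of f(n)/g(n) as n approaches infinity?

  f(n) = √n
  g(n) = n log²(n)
0

Since √n (O(√n)) grows slower than n log²(n) (O(n log² n)),
the ratio f(n)/g(n) → 0 as n → ∞.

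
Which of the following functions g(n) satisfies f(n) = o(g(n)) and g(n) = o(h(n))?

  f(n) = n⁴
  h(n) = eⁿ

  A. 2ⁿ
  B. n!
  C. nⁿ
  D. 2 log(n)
A

We need g(n) with n⁴ = o(g(n)) and g(n) = o(eⁿ), i.e. O(n⁴) ≺ g ≺ O(eⁿ).
Check each option:
  A. 2ⁿ — O(2ⁿ) is strictly between O(n⁴) and O(eⁿ) ✓
  B. n! — O(n!) does not grow strictly slower than h(n)
  C. nⁿ — O(nⁿ) does not grow strictly slower than h(n)
  D. 2 log(n) — O(log n) does not grow strictly faster than f(n)

Only option A (2ⁿ) lies strictly between.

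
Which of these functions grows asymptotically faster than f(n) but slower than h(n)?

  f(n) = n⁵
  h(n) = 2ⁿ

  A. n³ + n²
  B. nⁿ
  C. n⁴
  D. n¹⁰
D

We need g(n) with n⁵ = o(g(n)) and g(n) = o(2ⁿ), i.e. O(n⁵) ≺ g ≺ O(2ⁿ).
Check each option:
  A. n³ + n² — O(n³) does not grow strictly faster than f(n)
  B. nⁿ — O(nⁿ) does not grow strictly slower than h(n)
  C. n⁴ — O(n⁴) does not grow strictly faster than f(n)
  D. n¹⁰ — O(n¹⁰) is strictly between O(n⁵) and O(2ⁿ) ✓

Only option D (n¹⁰) lies strictly between.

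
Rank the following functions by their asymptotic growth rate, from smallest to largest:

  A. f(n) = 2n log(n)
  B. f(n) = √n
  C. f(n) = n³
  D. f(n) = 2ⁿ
B < A < C < D

Comparing growth rates:
B = √n is O(√n)
A = 2n log(n) is O(n log n)
C = n³ is O(n³)
D = 2ⁿ is O(2ⁿ)

Therefore, the order from slowest to fastest is: B < A < C < D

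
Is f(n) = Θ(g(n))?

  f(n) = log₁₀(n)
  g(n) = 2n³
False

f(n) = log₁₀(n) is O(log n), and g(n) = 2n³ is O(n³).
Since they have different growth rates, f(n) = Θ(g(n)) is false.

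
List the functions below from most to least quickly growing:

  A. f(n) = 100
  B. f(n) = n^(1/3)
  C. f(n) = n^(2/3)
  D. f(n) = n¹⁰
D > C > B > A

Comparing growth rates:
D = n¹⁰ is O(n¹⁰)
C = n^(2/3) is O(n^(2/3))
B = n^(1/3) is O(n^(1/3))
A = 100 is O(1)

Therefore, the order from fastest to slowest is: D > C > B > A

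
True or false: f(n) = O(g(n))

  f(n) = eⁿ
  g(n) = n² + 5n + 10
False

f(n) = eⁿ is O(eⁿ), and g(n) = n² + 5n + 10 is O(n²).
Since O(eⁿ) grows faster than O(n²), f(n) = O(g(n)) is false.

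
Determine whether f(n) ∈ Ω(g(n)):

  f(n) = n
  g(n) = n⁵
False

f(n) = n is O(n), and g(n) = n⁵ is O(n⁵).
Since O(n) grows slower than O(n⁵), f(n) = Ω(g(n)) is false.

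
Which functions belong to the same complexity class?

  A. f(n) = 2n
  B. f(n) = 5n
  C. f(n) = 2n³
A and B

Examining each function:
  A. 2n is O(n)
  B. 5n is O(n)
  C. 2n³ is O(n³)

Functions A and B both have the same complexity class.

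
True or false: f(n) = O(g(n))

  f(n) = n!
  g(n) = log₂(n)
False

f(n) = n! is O(n!), and g(n) = log₂(n) is O(log n).
Since O(n!) grows faster than O(log n), f(n) = O(g(n)) is false.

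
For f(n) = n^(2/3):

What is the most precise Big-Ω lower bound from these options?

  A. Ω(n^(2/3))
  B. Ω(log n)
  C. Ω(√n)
A

f(n) = n^(2/3) is Ω(n^(2/3)).
All listed options are valid Big-Ω bounds (lower bounds),
but Ω(n^(2/3)) is the tightest (largest valid bound).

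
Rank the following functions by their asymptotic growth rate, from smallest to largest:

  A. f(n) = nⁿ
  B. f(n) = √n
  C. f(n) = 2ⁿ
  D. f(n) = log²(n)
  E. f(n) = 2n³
D < B < E < C < A

Comparing growth rates:
D = log²(n) is O(log² n)
B = √n is O(√n)
E = 2n³ is O(n³)
C = 2ⁿ is O(2ⁿ)
A = nⁿ is O(nⁿ)

Therefore, the order from slowest to fastest is: D < B < E < C < A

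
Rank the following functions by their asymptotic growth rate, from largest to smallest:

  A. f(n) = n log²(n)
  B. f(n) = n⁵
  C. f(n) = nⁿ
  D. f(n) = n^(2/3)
C > B > A > D

Comparing growth rates:
C = nⁿ is O(nⁿ)
B = n⁵ is O(n⁵)
A = n log²(n) is O(n log² n)
D = n^(2/3) is O(n^(2/3))

Therefore, the order from fastest to slowest is: C > B > A > D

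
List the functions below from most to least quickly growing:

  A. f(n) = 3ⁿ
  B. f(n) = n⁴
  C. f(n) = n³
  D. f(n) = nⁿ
D > A > B > C

Comparing growth rates:
D = nⁿ is O(nⁿ)
A = 3ⁿ is O(3ⁿ)
B = n⁴ is O(n⁴)
C = n³ is O(n³)

Therefore, the order from fastest to slowest is: D > A > B > C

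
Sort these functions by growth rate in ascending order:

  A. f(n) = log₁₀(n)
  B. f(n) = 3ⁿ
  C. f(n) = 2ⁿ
A < C < B

Comparing growth rates:
A = log₁₀(n) is O(log n)
C = 2ⁿ is O(2ⁿ)
B = 3ⁿ is O(3ⁿ)

Therefore, the order from slowest to fastest is: A < C < B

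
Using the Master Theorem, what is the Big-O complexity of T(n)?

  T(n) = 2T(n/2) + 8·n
Θ(n log n)

Master Theorem: a = 2, b = 2, f(n) = 8·n.
Compute the critical exponent d = log₂(2) = 1.
Compare f(n) = Θ(n) against n^d:
  k = 1 = d, so f(n) = Θ(n^d) — Case 2.
  Work is balanced across levels: T(n) = Θ(n^d log n) = Θ(n log n).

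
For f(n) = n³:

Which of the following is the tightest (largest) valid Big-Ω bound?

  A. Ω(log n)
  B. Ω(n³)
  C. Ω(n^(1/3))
B

f(n) = n³ is Ω(n³).
All listed options are valid Big-Ω bounds (lower bounds),
but Ω(n³) is the tightest (largest valid bound).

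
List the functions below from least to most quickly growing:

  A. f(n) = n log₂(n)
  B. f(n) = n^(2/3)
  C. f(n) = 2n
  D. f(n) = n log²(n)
B < C < A < D

Comparing growth rates:
B = n^(2/3) is O(n^(2/3))
C = 2n is O(n)
A = n log₂(n) is O(n log n)
D = n log²(n) is O(n log² n)

Therefore, the order from slowest to fastest is: B < C < A < D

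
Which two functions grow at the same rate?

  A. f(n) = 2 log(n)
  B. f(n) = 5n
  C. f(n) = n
B and C

Examining each function:
  A. 2 log(n) is O(log n)
  B. 5n is O(n)
  C. n is O(n)

Functions B and C both have the same complexity class.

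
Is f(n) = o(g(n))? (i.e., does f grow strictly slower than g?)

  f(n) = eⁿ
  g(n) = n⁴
False

f(n) = eⁿ is O(eⁿ), and g(n) = n⁴ is O(n⁴).
Since O(eⁿ) grows faster than or equal to O(n⁴), f(n) = o(g(n)) is false.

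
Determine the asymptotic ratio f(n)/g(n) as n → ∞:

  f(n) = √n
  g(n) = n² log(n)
0

Since √n (O(√n)) grows slower than n² log(n) (O(n² log n)),
the ratio f(n)/g(n) → 0 as n → ∞.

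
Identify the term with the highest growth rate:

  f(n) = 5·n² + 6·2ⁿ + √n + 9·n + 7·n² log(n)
6·2ⁿ

Looking at each term:
  - 5·n² is O(n²)
  - 6·2ⁿ is O(2ⁿ)
  - √n is O(√n)
  - 9·n is O(n)
  - 7·n² log(n) is O(n² log n)

The term 6·2ⁿ (O(2ⁿ)) grows fastest and dominates all others.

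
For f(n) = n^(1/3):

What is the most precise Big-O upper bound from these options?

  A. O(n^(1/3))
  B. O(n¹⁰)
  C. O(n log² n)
A

f(n) = n^(1/3) is O(n^(1/3)).
All listed options are valid Big-O bounds (upper bounds),
but O(n^(1/3)) is the tightest (smallest valid bound).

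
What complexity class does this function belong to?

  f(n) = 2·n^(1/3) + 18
O(n^(1/3))

The dominant term in 2·n^(1/3) + 18 is 2·n^(1/3), which is Θ(n^(1/3)).
Lower-order terms (18) are asymptotically negligible.
Constants are absorbed, so the tightest bound is O(n^(1/3)).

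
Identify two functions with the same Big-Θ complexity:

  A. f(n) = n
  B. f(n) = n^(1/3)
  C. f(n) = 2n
A and C

Examining each function:
  A. n is O(n)
  B. n^(1/3) is O(n^(1/3))
  C. 2n is O(n)

Functions A and C both have the same complexity class.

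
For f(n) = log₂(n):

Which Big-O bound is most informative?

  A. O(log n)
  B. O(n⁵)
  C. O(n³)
A

f(n) = log₂(n) is O(log n).
All listed options are valid Big-O bounds (upper bounds),
but O(log n) is the tightest (smallest valid bound).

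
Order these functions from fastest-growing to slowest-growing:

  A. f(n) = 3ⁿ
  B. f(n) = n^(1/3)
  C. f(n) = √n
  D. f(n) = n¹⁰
A > D > C > B

Comparing growth rates:
A = 3ⁿ is O(3ⁿ)
D = n¹⁰ is O(n¹⁰)
C = √n is O(√n)
B = n^(1/3) is O(n^(1/3))

Therefore, the order from fastest to slowest is: A > D > C > B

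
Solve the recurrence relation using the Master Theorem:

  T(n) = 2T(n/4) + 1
Θ(n^log₄(2))

Master Theorem: a = 2, b = 4, f(n) = 1.
Compute the critical exponent d = log₄(2) = 0.500.
Compare f(n) = Θ(1) against n^d:
  k = 0 < d = 0.500, so f(n) = O(n^(d-ε)) — Case 1.
  The recursion cost dominates: T(n) = Θ(n^d) = Θ(n^log₄(2)).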